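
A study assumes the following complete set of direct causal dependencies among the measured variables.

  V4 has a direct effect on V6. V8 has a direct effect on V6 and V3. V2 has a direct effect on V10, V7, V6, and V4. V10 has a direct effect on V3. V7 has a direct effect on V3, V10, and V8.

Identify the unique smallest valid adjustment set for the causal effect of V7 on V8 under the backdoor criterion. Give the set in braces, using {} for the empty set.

Variables eligible for adjustment (non-descendants of V7, excluding V7 and V8): {V2, V4}.
Backdoor paths from V7 to V8:
  P1: V7 <- V2 -> V10 -> V3 <- V8
  P2: V7 <- V2 -> V4 -> V6 <- V8
  P3: V7 <- V2 -> V6 <- V8
Each backdoor path contains an unconditioned collider, so every path is already blocked with the empty conditioning set:
  P1: blocked at collider V3 (neither it nor any descendant is in the conditioning set).
  P2: blocked at collider V6 (neither it nor any descendant is in the conditioning set).
  P3: blocked at collider V6 (neither it nor any descendant is in the conditioning set).
The empty set is therefore the unique smallest valid set.

{}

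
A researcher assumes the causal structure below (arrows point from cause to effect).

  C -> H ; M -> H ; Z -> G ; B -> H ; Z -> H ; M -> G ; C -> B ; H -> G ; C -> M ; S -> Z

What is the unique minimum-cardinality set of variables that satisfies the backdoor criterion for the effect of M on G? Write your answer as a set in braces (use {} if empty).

Variables eligible for adjustment (non-descendants of M, excluding M and G): {B, C, S, Z}.
Backdoor paths from M to G:
  P1: M <- C -> B -> H <- Z -> G
  P2: M <- C -> B -> H -> G
  P3: M <- C -> H <- Z -> G
  P4: M <- C -> H -> G
The empty set is not sufficient: P2 (M <- C -> B -> H -> G) has no collider blocking it and no conditioned non-collider, so it is open.
Try {C}:
  P1: blocked at fork node C ∈ conditioning set.
  P2: blocked at fork node C ∈ conditioning set.
  P3: blocked at fork node C ∈ conditioning set.
  P4: blocked at fork node C ∈ conditioning set.
{C} contains no descendant of M and blocks every backdoor path.
No other singleton works — e.g. {S} leaves P2 open — so {C} is the unique smallest valid adjustment set.

{C}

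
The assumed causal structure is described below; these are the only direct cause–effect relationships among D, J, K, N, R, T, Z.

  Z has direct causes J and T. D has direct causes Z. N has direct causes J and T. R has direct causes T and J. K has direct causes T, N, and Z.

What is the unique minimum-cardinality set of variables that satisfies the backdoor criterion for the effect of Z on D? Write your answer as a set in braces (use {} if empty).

{}

Variables eligible for adjustment (non-descendants of Z, excluding Z and D): {J, N, R, T}.
Backdoor paths from Z to D:
  (none)
With no backdoor paths the empty set already satisfies the criterion, and it is trivially minimal.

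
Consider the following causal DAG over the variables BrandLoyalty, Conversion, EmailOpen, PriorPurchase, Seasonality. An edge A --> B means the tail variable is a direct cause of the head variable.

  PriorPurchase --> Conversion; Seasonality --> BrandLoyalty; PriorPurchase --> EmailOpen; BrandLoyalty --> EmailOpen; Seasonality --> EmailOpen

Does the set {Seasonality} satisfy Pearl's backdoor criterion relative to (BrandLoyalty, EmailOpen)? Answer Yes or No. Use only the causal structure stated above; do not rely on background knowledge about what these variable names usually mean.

Yes

Backdoor paths from BrandLoyalty to EmailOpen (paths whose first edge points into BrandLoyalty):
  P1: BrandLoyalty <- Seasonality -> EmailOpen
Condition 1 (no descendant of BrandLoyalty in the set): holds — descendants of BrandLoyalty are {EmailOpen}; none are in {Seasonality}.
Condition 2 (every backdoor path blocked by {Seasonality}):
  P1: blocked at fork node Seasonality ∈ conditioning set.
{Seasonality} satisfies the backdoor criterion.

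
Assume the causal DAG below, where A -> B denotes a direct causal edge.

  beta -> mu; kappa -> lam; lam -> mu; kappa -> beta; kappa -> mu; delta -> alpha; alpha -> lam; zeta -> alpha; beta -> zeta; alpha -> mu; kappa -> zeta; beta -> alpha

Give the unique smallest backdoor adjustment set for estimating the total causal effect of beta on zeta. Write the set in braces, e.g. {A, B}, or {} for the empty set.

Variables eligible for adjustment (non-descendants of beta, excluding beta and zeta): {delta, kappa}.
Backdoor paths from beta to zeta:
  P1: beta <- kappa -> zeta
  P2: beta <- kappa -> lam <- alpha <- zeta
  P3: beta <- kappa -> lam -> mu <- alpha <- zeta
  P4: beta <- kappa -> mu <- alpha <- zeta
  P5: beta <- kappa -> mu <- lam <- alpha <- zeta
The empty set is not sufficient: P1 (beta <- kappa -> zeta) has no collider blocking it and no conditioned non-collider, so it is open.
Try {kappa}:
  P1: blocked at fork node kappa ∈ conditioning set.
  P2: blocked at fork node kappa ∈ conditioning set.
  P3: blocked at fork node kappa ∈ conditioning set.
  P4: blocked at fork node kappa ∈ conditioning set.
  P5: blocked at fork node kappa ∈ conditioning set.
{kappa} contains no descendant of beta and blocks every backdoor path.
No other singleton works — e.g. {delta} leaves P1 open — so {kappa} is the unique smallest valid adjustment set.

{kappa}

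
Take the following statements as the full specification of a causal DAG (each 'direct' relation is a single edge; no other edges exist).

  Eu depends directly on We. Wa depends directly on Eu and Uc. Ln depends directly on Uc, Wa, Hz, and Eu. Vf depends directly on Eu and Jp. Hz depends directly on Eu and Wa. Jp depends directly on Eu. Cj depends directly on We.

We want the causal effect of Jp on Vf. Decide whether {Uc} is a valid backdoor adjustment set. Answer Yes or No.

Backdoor paths from Jp to Vf (paths whose first edge points into Jp):
  P1: Jp <- Eu -> Vf
Condition 1 (no descendant of Jp in the set): holds — descendants of Jp are {Vf}; none are in {Uc}.
Condition 2 (every backdoor path blocked by {Uc}):
  P1: open — no interior node is in the conditioning set.
{Uc} does not satisfy the backdoor criterion.

No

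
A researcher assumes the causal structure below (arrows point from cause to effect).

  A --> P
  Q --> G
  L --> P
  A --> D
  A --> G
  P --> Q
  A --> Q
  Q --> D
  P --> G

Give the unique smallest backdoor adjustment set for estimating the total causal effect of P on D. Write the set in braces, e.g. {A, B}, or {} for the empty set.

Variables eligible for adjustment (non-descendants of P, excluding P and D): {A, L}.
Backdoor paths from P to D:
  P1: P <- A -> Q -> D
  P2: P <- A -> G <- Q -> D
  P3: P <- A -> D
The empty set is not sufficient: P1 (P <- A -> Q -> D) has no collider blocking it and no conditioned non-collider, so it is open.
Try {A}:
  P1: blocked at fork node A ∈ conditioning set.
  P2: blocked at fork node A ∈ conditioning set.
  P3: blocked at fork node A ∈ conditioning set.
{A} contains no descendant of P and blocks every backdoor path.
No other singleton works — e.g. {L} leaves P1 open — so {A} is the unique smallest valid adjustment set.

{A}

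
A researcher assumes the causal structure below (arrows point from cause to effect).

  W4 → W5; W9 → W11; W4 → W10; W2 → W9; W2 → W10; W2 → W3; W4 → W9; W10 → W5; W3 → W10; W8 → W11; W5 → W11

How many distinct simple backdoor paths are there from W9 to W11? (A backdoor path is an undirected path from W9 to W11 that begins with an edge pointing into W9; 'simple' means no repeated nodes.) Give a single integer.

A backdoor path from W9 to W11 is any simple undirected path whose first edge points into W9 (i.e. leaves W9 via a parent).
Parents of W9: {W2, W4}.
Enumerating:
  P1: W9 <- W2 -> W3 -> W10 <- W4 -> W5 -> W11
  P2: W9 <- W2 -> W3 -> W10 -> W5 -> W11
  P3: W9 <- W2 -> W10 <- W4 -> W5 -> W11
  P4: W9 <- W2 -> W10 -> W5 -> W11
  P5: W9 <- W4 -> W10 -> W5 -> W11
  P6: W9 <- W4 -> W5 -> W11
That exhausts the simple backdoor paths. Count: 6.

6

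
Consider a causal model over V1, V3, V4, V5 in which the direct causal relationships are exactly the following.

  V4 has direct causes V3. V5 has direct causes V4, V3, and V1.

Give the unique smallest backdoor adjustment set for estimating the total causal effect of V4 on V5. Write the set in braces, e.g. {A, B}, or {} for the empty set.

{V3}

Variables eligible for adjustment (non-descendants of V4, excluding V4 and V5): {V1, V3}.
Backdoor paths from V4 to V5:
  P1: V4 <- V3 -> V5
The empty set is not sufficient: P1 (V4 <- V3 -> V5) has no collider blocking it and no conditioned non-collider, so it is open.
Try {V3}:
  P1: blocked at fork node V3 ∈ conditioning set.
{V3} contains no descendant of V4 and blocks every backdoor path.
No other singleton works — e.g. {V1} leaves P1 open — so {V3} is the unique smallest valid adjustment set.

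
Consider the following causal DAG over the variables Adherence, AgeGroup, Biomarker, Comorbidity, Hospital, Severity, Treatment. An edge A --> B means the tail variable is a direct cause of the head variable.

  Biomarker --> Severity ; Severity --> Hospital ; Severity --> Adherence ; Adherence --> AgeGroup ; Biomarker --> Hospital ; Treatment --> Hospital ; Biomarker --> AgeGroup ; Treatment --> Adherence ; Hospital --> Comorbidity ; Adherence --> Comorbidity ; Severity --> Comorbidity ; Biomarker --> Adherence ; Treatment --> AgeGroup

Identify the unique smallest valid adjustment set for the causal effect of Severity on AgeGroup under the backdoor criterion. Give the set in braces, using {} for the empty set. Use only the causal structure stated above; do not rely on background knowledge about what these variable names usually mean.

{Biomarker}

Variables eligible for adjustment (non-descendants of Severity, excluding Severity and AgeGroup): {Biomarker, Treatment}.
Backdoor paths from Severity to AgeGroup:
  P1: Severity <- Biomarker -> Adherence <- Treatment -> AgeGroup
  P2: Severity <- Biomarker -> Adherence -> AgeGroup
  P3: Severity <- Biomarker -> Adherence -> Comorbidity <- Hospital <- Treatment -> AgeGroup
  P4: Severity <- Biomarker -> AgeGroup
  P5: Severity <- Biomarker -> Hospital <- Treatment -> Adherence -> AgeGroup
  P6: Severity <- Biomarker -> Hospital <- Treatment -> AgeGroup
  P7: Severity <- Biomarker -> Hospital -> Comorbidity <- Adherence <- Treatment -> AgeGroup
  P8: Severity <- Biomarker -> Hospital -> Comorbidity <- Adherence -> AgeGroup
The empty set is not sufficient: P2 (Severity <- Biomarker -> Adherence -> AgeGroup) has no collider blocking it and no conditioned non-collider, so it is open.
Try {Biomarker}:
  P1: blocked at fork node Biomarker ∈ conditioning set.
  P2: blocked at fork node Biomarker ∈ conditioning set.
  P3: blocked at fork node Biomarker ∈ conditioning set.
  P4: blocked at fork node Biomarker ∈ conditioning set.
  P5: blocked at fork node Biomarker ∈ conditioning set.
  P6: blocked at fork node Biomarker ∈ conditioning set.
  P7: blocked at fork node Biomarker ∈ conditioning set.
  P8: blocked at fork node Biomarker ∈ conditioning set.
{Biomarker} contains no descendant of Severity and blocks every backdoor path.
No other singleton works — e.g. {Treatment} leaves P2 open — so {Biomarker} is the unique smallest valid adjustment set.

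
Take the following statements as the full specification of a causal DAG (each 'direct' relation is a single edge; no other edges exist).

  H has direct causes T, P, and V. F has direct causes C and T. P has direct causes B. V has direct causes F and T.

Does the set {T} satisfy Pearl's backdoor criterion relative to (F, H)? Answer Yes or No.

Backdoor paths from F to H (paths whose first edge points into F):
  P1: F <- T -> V -> H
  P2: F <- T -> H
Condition 1 (no descendant of F in the set): holds — descendants of F are {H, V}; none are in {T}.
Condition 2 (every backdoor path blocked by {T}):
  P1: blocked at fork node T ∈ conditioning set.
  P2: blocked at fork node T ∈ conditioning set.
{T} satisfies the backdoor criterion.

Yes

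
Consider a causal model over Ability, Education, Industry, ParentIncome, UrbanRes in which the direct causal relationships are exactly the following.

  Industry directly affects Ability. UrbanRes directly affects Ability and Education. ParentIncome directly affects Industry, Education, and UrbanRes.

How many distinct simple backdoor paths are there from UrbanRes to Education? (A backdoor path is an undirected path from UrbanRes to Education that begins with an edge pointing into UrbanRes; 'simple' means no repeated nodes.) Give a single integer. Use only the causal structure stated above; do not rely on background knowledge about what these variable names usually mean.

1

A backdoor path from UrbanRes to Education is any simple undirected path whose first edge points into UrbanRes (i.e. leaves UrbanRes via a parent).
Parents of UrbanRes: {ParentIncome}.
Enumerating:
  P1: UrbanRes <- ParentIncome -> Education
That exhausts the simple backdoor paths. Count: 1.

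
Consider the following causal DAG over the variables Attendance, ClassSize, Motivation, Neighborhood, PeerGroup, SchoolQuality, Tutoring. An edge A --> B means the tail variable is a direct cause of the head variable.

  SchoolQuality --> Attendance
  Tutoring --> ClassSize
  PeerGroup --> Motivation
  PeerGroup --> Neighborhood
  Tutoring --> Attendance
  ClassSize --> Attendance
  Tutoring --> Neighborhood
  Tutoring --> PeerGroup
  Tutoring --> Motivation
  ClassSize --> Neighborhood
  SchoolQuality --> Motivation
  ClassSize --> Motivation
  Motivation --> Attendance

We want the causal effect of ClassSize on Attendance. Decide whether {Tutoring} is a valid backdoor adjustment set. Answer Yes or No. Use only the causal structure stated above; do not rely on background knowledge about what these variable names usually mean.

Yes

Backdoor paths from ClassSize to Attendance (paths whose first edge points into ClassSize):
  P1: ClassSize <- Tutoring -> PeerGroup -> Motivation <- SchoolQuality -> Attendance
  P2: ClassSize <- Tutoring -> PeerGroup -> Motivation -> Attendance
  P3: ClassSize <- Tutoring -> Neighborhood <- PeerGroup -> Motivation <- SchoolQuality -> Attendance
  P4: ClassSize <- Tutoring -> Neighborhood <- PeerGroup -> Motivation -> Attendance
  P5: ClassSize <- Tutoring -> Motivation <- SchoolQuality -> Attendance
  P6: ClassSize <- Tutoring -> Motivation -> Attendance
  P7: ClassSize <- Tutoring -> Attendance
Condition 1 (no descendant of ClassSize in the set): holds — descendants of ClassSize are {Attendance, Motivation, Neighborhood}; none are in {Tutoring}.
Condition 2 (every backdoor path blocked by {Tutoring}):
  P1: blocked at fork node Tutoring ∈ conditioning set.
  P2: blocked at fork node Tutoring ∈ conditioning set.
  P3: blocked at fork node Tutoring ∈ conditioning set.
  P4: blocked at fork node Tutoring ∈ conditioning set.
  P5: blocked at fork node Tutoring ∈ conditioning set.
  P6: blocked at fork node Tutoring ∈ conditioning set.
  P7: blocked at fork node Tutoring ∈ conditioning set.
{Tutoring} satisfies the backdoor criterion.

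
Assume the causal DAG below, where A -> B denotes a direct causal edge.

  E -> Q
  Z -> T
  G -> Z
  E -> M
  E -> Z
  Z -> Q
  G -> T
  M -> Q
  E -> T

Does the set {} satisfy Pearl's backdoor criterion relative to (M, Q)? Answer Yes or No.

Backdoor paths from M to Q (paths whose first edge points into M):
  P1: M <- E -> Z -> Q
  P2: M <- E -> T <- G -> Z -> Q
  P3: M <- E -> T <- Z -> Q
  P4: M <- E -> Q
Condition 1 (no descendant of M in the set): holds — descendants of M are {Q}; none are in {}.
Condition 2 (every backdoor path blocked by {}):
  P1: open — no interior node is in the conditioning set.
  P2: blocked at collider T (neither it nor any descendant is in the conditioning set).
  P3: blocked at collider T (neither it nor any descendant is in the conditioning set).
  P4: open — no interior node is in the conditioning set.
{} does not satisfy the backdoor criterion.

No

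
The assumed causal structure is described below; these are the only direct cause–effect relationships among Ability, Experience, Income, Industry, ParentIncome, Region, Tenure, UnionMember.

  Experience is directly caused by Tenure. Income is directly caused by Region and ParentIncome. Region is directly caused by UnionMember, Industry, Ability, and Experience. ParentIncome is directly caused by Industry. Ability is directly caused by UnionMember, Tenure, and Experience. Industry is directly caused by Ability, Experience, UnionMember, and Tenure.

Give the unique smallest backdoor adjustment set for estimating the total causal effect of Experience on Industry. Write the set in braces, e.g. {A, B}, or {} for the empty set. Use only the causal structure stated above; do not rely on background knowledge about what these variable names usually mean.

Variables eligible for adjustment (non-descendants of Experience, excluding Experience and Industry): {Tenure, UnionMember}.
Backdoor paths from Experience to Industry:
  P1: Experience <- Tenure -> Ability <- UnionMember -> Industry
  P2: Experience <- Tenure -> Ability <- UnionMember -> Region <- Industry
  P3: Experience <- Tenure -> Ability <- UnionMember -> Region -> Income <- ParentIncome <- Industry
  P4: Experience <- Tenure -> Ability -> Industry
  P5: Experience <- Tenure -> Ability -> Region <- UnionMember -> Industry
  P6: Experience <- Tenure -> Ability -> Region <- Industry
  P7: Experience <- Tenure -> Ability -> Region -> Income <- ParentIncome <- Industry
  P8: Experience <- Tenure -> Industry
The empty set is not sufficient: P4 (Experience <- Tenure -> Ability -> Industry) has no collider blocking it and no conditioned non-collider, so it is open.
Try {Tenure}:
  P1: blocked at fork node Tenure ∈ conditioning set.
  P2: blocked at fork node Tenure ∈ conditioning set.
  P3: blocked at fork node Tenure ∈ conditioning set.
  P4: blocked at fork node Tenure ∈ conditioning set.
  P5: blocked at fork node Tenure ∈ conditioning set.
  P6: blocked at fork node Tenure ∈ conditioning set.
  P7: blocked at fork node Tenure ∈ conditioning set.
  P8: blocked at fork node Tenure ∈ conditioning set.
{Tenure} contains no descendant of Experience and blocks every backdoor path.
No other singleton works — e.g. {UnionMember} leaves P4 open — so {Tenure} is the unique smallest valid adjustment set.

{Tenure}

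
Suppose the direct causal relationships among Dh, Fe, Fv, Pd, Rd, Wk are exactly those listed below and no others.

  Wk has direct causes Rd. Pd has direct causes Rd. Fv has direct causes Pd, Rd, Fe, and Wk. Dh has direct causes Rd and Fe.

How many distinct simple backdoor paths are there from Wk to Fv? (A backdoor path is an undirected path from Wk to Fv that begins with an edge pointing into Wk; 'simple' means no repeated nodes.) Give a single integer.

A backdoor path from Wk to Fv is any simple undirected path whose first edge points into Wk (i.e. leaves Wk via a parent).
Parents of Wk: {Rd}.
Enumerating:
  P1: Wk <- Rd -> Pd -> Fv
  P2: Wk <- Rd -> Dh <- Fe -> Fv
  P3: Wk <- Rd -> Fv
That exhausts the simple backdoor paths. Count: 3.

3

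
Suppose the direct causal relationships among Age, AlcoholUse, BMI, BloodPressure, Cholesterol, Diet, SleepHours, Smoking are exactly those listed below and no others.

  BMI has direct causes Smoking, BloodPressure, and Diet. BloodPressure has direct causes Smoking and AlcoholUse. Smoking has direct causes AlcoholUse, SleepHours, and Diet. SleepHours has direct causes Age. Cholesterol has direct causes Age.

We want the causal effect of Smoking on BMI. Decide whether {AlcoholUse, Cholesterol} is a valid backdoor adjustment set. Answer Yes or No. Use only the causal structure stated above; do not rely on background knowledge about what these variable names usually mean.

No

Backdoor paths from Smoking to BMI (paths whose first edge points into Smoking):
  P1: Smoking <- AlcoholUse -> BloodPressure -> BMI
  P2: Smoking <- Diet -> BMI
Condition 1 (no descendant of Smoking in the set): holds — descendants of Smoking are {BMI, BloodPressure}; none are in {AlcoholUse, Cholesterol}.
Condition 2 (every backdoor path blocked by {AlcoholUse, Cholesterol}):
  P1: blocked at fork node AlcoholUse ∈ conditioning set.
  P2: open — no interior node is in the conditioning set.
{AlcoholUse, Cholesterol} does not satisfy the backdoor criterion.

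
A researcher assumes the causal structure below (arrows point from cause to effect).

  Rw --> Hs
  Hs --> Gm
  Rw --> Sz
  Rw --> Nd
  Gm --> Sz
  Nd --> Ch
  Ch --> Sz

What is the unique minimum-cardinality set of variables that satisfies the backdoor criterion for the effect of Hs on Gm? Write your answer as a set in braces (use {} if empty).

{}

Variables eligible for adjustment (non-descendants of Hs, excluding Hs and Gm): {Ch, Nd, Rw}.
Backdoor paths from Hs to Gm:
  P1: Hs <- Rw -> Nd -> Ch -> Sz <- Gm
  P2: Hs <- Rw -> Sz <- Gm
Each backdoor path contains an unconditioned collider, so every path is already blocked with the empty conditioning set:
  P1: blocked at collider Sz (neither it nor any descendant is in the conditioning set).
  P2: blocked at collider Sz (neither it nor any descendant is in the conditioning set).
The empty set is therefore the unique smallest valid set.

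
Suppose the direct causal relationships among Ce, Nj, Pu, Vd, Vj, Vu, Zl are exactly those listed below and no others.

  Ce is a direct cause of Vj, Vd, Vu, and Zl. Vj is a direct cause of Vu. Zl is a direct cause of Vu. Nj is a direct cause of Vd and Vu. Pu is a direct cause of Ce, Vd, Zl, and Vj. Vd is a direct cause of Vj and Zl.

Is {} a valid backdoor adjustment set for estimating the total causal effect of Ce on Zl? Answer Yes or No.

No

Backdoor paths from Ce to Zl (paths whose first edge points into Ce):
  P1: Ce <- Pu -> Vd <- Nj -> Vu <- Zl
  P2: Ce <- Pu -> Vd -> Vj -> Vu <- Zl
  P3: Ce <- Pu -> Vd -> Zl
  P4: Ce <- Pu -> Vj <- Vd <- Nj -> Vu <- Zl
  P5: Ce <- Pu -> Vj <- Vd -> Zl
  P6: Ce <- Pu -> Vj -> Vu <- Nj -> Vd -> Zl
  P7: Ce <- Pu -> Vj -> Vu <- Zl
  P8: Ce <- Pu -> Zl
Condition 1 (no descendant of Ce in the set): holds — descendants of Ce are {Vd, Vj, Vu, Zl}; none are in {}.
Condition 2 (every backdoor path blocked by {}):
  P1: blocked at collider Vd (neither it nor any descendant is in the conditioning set).
  P2: blocked at collider Vu (neither it nor any descendant is in the conditioning set).
  P3: open — no interior node is in the conditioning set.
  P4: blocked at collider Vj (neither it nor any descendant is in the conditioning set).
  P5: blocked at collider Vj (neither it nor any descendant is in the conditioning set).
  P6: blocked at collider Vu (neither it nor any descendant is in the conditioning set).
  P7: blocked at collider Vu (neither it nor any descendant is in the conditioning set).
  P8: open — no interior node is in the conditioning set.
{} does not satisfy the backdoor criterion.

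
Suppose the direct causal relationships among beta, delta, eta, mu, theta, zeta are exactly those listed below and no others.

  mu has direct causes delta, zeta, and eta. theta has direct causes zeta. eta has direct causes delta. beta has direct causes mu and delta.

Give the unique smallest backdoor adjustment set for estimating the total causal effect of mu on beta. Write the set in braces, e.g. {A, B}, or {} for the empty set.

{delta}

Variables eligible for adjustment (non-descendants of mu, excluding mu and beta): {delta, eta, theta, zeta}.
Backdoor paths from mu to beta:
  P1: mu <- delta -> beta
  P2: mu <- eta <- delta -> beta
The empty set is not sufficient: P1 (mu <- delta -> beta) has no collider blocking it and no conditioned non-collider, so it is open.
Try {delta}:
  P1: blocked at fork node delta ∈ conditioning set.
  P2: blocked at fork node delta ∈ conditioning set.
{delta} contains no descendant of mu and blocks every backdoor path.
No other singleton works — e.g. {zeta} leaves P1 open — so {delta} is the unique smallest valid adjustment set.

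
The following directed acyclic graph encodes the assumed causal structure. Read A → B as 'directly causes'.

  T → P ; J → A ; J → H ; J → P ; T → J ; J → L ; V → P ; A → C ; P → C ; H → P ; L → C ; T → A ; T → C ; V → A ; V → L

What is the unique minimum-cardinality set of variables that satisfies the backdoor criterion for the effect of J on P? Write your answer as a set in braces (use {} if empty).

{T}

Variables eligible for adjustment (non-descendants of J, excluding J and P): {T, V}.
Backdoor paths from J to P:
  P1: J <- T -> P
  P2: J <- T -> A <- V -> P
  P3: J <- T -> A <- V -> L -> C <- P
  P4: J <- T -> A -> C <- P
  P5: J <- T -> A -> C <- L <- V -> P
  P6: J <- T -> C <- P
  P7: J <- T -> C <- A <- V -> P
  P8: J <- T -> C <- L <- V -> P
The empty set is not sufficient: P1 (J <- T -> P) has no collider blocking it and no conditioned non-collider, so it is open.
Try {T}:
  P1: blocked at fork node T ∈ conditioning set.
  P2: blocked at fork node T ∈ conditioning set.
  P3: blocked at fork node T ∈ conditioning set.
  P4: blocked at fork node T ∈ conditioning set.
  P5: blocked at fork node T ∈ conditioning set.
  P6: blocked at fork node T ∈ conditioning set.
  P7: blocked at fork node T ∈ conditioning set.
  P8: blocked at fork node T ∈ conditioning set.
{T} contains no descendant of J and blocks every backdoor path.
No other singleton works — e.g. {V} leaves P1 open — so {T} is the unique smallest valid adjustment set.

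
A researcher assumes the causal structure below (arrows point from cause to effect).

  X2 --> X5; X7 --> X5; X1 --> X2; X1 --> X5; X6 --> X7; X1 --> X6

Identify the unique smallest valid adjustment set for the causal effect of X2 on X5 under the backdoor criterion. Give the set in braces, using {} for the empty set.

{X1}

Variables eligible for adjustment (non-descendants of X2, excluding X2 and X5): {X1, X6, X7}.
Backdoor paths from X2 to X5:
  P1: X2 <- X1 -> X6 -> X7 -> X5
  P2: X2 <- X1 -> X5
The empty set is not sufficient: P1 (X2 <- X1 -> X6 -> X7 -> X5) has no collider blocking it and no conditioned non-collider, so it is open.
Try {X1}:
  P1: blocked at fork node X1 ∈ conditioning set.
  P2: blocked at fork node X1 ∈ conditioning set.
{X1} contains no descendant of X2 and blocks every backdoor path.
No other singleton works — e.g. {X6} leaves P2 open — so {X1} is the unique smallest valid adjustment set.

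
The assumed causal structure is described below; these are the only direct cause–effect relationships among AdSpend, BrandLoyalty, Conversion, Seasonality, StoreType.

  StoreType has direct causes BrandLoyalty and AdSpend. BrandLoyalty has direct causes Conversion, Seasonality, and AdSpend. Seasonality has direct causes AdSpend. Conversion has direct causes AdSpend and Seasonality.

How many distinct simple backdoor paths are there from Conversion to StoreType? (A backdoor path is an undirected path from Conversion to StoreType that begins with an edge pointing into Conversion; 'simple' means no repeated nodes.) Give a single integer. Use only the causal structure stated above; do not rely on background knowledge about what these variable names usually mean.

A backdoor path from Conversion to StoreType is any simple undirected path whose first edge points into Conversion (i.e. leaves Conversion via a parent).
Parents of Conversion: {AdSpend, Seasonality}.
Enumerating:
  P1: Conversion <- AdSpend -> Seasonality -> BrandLoyalty -> StoreType
  P2: Conversion <- AdSpend -> BrandLoyalty -> StoreType
  P3: Conversion <- AdSpend -> StoreType
  P4: Conversion <- Seasonality <- AdSpend -> BrandLoyalty -> StoreType
  P5: Conversion <- Seasonality <- AdSpend -> StoreType
  P6: Conversion <- Seasonality -> BrandLoyalty <- AdSpend -> StoreType
  P7: Conversion <- Seasonality -> BrandLoyalty -> StoreType
That exhausts the simple backdoor paths. Count: 7.

7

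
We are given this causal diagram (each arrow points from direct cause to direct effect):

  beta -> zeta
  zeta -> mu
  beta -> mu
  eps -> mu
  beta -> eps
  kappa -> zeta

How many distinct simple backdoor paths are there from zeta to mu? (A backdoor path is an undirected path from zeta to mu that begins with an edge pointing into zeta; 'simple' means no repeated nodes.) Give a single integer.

2

A backdoor path from zeta to mu is any simple undirected path whose first edge points into zeta (i.e. leaves zeta via a parent).
Parents of zeta: {beta, kappa}.
Enumerating:
  P1: zeta <- beta -> eps -> mu
  P2: zeta <- beta -> mu
That exhausts the simple backdoor paths. Count: 2.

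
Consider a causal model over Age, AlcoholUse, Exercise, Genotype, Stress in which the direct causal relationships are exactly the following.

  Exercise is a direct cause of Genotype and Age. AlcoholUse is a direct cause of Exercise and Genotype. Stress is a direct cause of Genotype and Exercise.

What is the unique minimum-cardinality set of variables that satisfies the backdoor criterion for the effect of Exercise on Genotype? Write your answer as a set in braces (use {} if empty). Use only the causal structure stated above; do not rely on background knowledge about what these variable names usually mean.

Variables eligible for adjustment (non-descendants of Exercise, excluding Exercise and Genotype): {AlcoholUse, Stress}.
Backdoor paths from Exercise to Genotype:
  P1: Exercise <- Stress -> Genotype
  P2: Exercise <- AlcoholUse -> Genotype
The empty set is not sufficient: P1 (Exercise <- Stress -> Genotype) has no collider blocking it and no conditioned non-collider, so it is open.
Try {AlcoholUse, Stress}:
  P1: blocked at fork node Stress ∈ conditioning set.
  P2: blocked at fork node AlcoholUse ∈ conditioning set.
{AlcoholUse, Stress} contains no descendant of Exercise and blocks every backdoor path.
Every element of {AlcoholUse, Stress} is needed (dropping AlcoholUse leaves P2 open; dropping Stress leaves P1 open), so no proper subset is valid.
Among all size-2 subsets of the eligible variables, only {AlcoholUse, Stress} blocks every backdoor path, so it is the unique smallest valid adjustment set.

{AlcoholUse, Stress}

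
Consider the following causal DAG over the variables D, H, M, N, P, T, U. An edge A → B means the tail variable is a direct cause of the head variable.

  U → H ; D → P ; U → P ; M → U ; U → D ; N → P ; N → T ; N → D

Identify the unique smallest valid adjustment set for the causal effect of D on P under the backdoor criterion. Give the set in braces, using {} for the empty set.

{N, U}

Variables eligible for adjustment (non-descendants of D, excluding D and P): {H, M, N, T, U}.
Backdoor paths from D to P:
  P1: D <- N -> P
  P2: D <- U -> P
The empty set is not sufficient: P1 (D <- N -> P) has no collider blocking it and no conditioned non-collider, so it is open.
Try {N, U}:
  P1: blocked at fork node N ∈ conditioning set.
  P2: blocked at fork node U ∈ conditioning set.
{N, U} contains no descendant of D and blocks every backdoor path.
Every element of {N, U} is needed (dropping N leaves P1 open; dropping U leaves P2 open), so no proper subset is valid.
Among all size-2 subsets of the eligible variables, only {N, U} blocks every backdoor path, so it is the unique smallest valid adjustment set.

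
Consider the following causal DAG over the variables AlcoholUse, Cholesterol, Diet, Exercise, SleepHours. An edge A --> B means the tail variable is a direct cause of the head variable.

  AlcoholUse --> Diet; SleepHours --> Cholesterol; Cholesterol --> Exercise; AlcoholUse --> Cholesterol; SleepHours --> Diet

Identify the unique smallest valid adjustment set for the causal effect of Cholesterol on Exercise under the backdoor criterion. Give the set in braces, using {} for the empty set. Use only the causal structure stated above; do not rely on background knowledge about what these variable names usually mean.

Variables eligible for adjustment (non-descendants of Cholesterol, excluding Cholesterol and Exercise): {AlcoholUse, Diet, SleepHours}.
Backdoor paths from Cholesterol to Exercise:
  (none)
With no backdoor paths the empty set already satisfies the criterion, and it is trivially minimal.

{}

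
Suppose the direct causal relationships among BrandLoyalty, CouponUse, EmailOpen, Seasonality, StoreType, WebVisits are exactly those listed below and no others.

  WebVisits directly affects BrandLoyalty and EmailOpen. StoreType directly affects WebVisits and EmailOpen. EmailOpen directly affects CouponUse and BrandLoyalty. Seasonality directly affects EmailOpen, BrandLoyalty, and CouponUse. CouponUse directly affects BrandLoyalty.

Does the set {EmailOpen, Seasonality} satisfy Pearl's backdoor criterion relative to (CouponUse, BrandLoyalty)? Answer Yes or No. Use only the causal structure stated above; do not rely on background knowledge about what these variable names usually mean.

Yes

Backdoor paths from CouponUse to BrandLoyalty (paths whose first edge points into CouponUse):
  P1: CouponUse <- Seasonality -> EmailOpen <- StoreType -> WebVisits -> BrandLoyalty
  P2: CouponUse <- Seasonality -> EmailOpen <- WebVisits -> BrandLoyalty
  P3: CouponUse <- Seasonality -> EmailOpen -> BrandLoyalty
  P4: CouponUse <- Seasonality -> BrandLoyalty
  P5: CouponUse <- EmailOpen <- Seasonality -> BrandLoyalty
  P6: CouponUse <- EmailOpen <- StoreType -> WebVisits -> BrandLoyalty
  P7: CouponUse <- EmailOpen <- WebVisits -> BrandLoyalty
  P8: CouponUse <- EmailOpen -> BrandLoyalty
Condition 1 (no descendant of CouponUse in the set): holds — descendants of CouponUse are {BrandLoyalty}; none are in {EmailOpen, Seasonality}.
Condition 2 (every backdoor path blocked by {EmailOpen, Seasonality}):
  P1: blocked at fork node Seasonality ∈ conditioning set.
  P2: blocked at fork node Seasonality ∈ conditioning set.
  P3: blocked at fork node Seasonality ∈ conditioning set.
  P4: blocked at fork node Seasonality ∈ conditioning set.
  P5: blocked at chain node EmailOpen ∈ conditioning set.
  P6: blocked at chain node EmailOpen ∈ conditioning set.
  P7: blocked at chain node EmailOpen ∈ conditioning set.
  P8: blocked at fork node EmailOpen ∈ conditioning set.
{EmailOpen, Seasonality} satisfies the backdoor criterion.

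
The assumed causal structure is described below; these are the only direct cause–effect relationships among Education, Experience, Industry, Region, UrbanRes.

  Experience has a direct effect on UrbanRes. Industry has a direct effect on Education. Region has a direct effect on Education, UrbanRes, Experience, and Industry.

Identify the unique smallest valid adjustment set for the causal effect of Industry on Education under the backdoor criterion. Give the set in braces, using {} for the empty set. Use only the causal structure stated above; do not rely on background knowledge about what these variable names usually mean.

Variables eligible for adjustment (non-descendants of Industry, excluding Industry and Education): {Experience, Region, UrbanRes}.
Backdoor paths from Industry to Education:
  P1: Industry <- Region -> Education
The empty set is not sufficient: P1 (Industry <- Region -> Education) has no collider blocking it and no conditioned non-collider, so it is open.
Try {Region}:
  P1: blocked at fork node Region ∈ conditioning set.
{Region} contains no descendant of Industry and blocks every backdoor path.
No other singleton works — e.g. {Experience} leaves P1 open — so {Region} is the unique smallest valid adjustment set.

{Region}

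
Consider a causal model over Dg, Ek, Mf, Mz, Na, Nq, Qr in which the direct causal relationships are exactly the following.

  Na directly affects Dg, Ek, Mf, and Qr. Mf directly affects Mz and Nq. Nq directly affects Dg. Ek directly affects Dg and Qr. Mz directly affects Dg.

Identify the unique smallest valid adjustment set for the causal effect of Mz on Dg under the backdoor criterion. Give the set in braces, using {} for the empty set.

{Mf}

Variables eligible for adjustment (non-descendants of Mz, excluding Mz and Dg): {Ek, Mf, Na, Nq, Qr}.
Backdoor paths from Mz to Dg:
  P1: Mz <- Mf <- Na -> Ek -> Dg
  P2: Mz <- Mf <- Na -> Dg
  P3: Mz <- Mf <- Na -> Qr <- Ek -> Dg
  P4: Mz <- Mf -> Nq -> Dg
The empty set is not sufficient: P1 (Mz <- Mf <- Na -> Ek -> Dg) has no collider blocking it and no conditioned non-collider, so it is open.
Try {Mf}:
  P1: blocked at chain node Mf ∈ conditioning set.
  P2: blocked at chain node Mf ∈ conditioning set.
  P3: blocked at chain node Mf ∈ conditioning set.
  P4: blocked at fork node Mf ∈ conditioning set.
{Mf} contains no descendant of Mz and blocks every backdoor path.
No other singleton works — e.g. {Na} leaves P4 open — so {Mf} is the unique smallest valid adjustment set.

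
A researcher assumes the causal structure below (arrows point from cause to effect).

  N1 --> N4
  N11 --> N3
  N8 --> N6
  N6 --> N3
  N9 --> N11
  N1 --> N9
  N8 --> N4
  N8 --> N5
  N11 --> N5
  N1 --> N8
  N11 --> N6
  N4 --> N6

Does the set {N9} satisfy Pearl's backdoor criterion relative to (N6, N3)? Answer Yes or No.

No

Backdoor paths from N6 to N3 (paths whose first edge points into N6):
  P1: N6 <- N8 <- N1 -> N9 -> N11 -> N3
  P2: N6 <- N8 -> N4 <- N1 -> N9 -> N11 -> N3
  P3: N6 <- N8 -> N5 <- N11 -> N3
  P4: N6 <- N4 <- N1 -> N8 -> N5 <- N11 -> N3
  P5: N6 <- N4 <- N1 -> N9 -> N11 -> N3
  P6: N6 <- N4 <- N8 <- N1 -> N9 -> N11 -> N3
  P7: N6 <- N4 <- N8 -> N5 <- N11 -> N3
  P8: N6 <- N11 -> N3
Condition 1 (no descendant of N6 in the set): holds — descendants of N6 are {N3}; none are in {N9}.
Condition 2 (every backdoor path blocked by {N9}):
  P1: blocked at chain node N9 ∈ conditioning set.
  P2: blocked at collider N4 (neither it nor any descendant is in the conditioning set).
  P3: blocked at collider N5 (neither it nor any descendant is in the conditioning set).
  P4: blocked at collider N5 (neither it nor any descendant is in the conditioning set).
  P5: blocked at chain node N9 ∈ conditioning set.
  P6: blocked at chain node N9 ∈ conditioning set.
  P7: blocked at collider N5 (neither it nor any descendant is in the conditioning set).
  P8: open — no interior node is in the conditioning set.
{N9} does not satisfy the backdoor criterion.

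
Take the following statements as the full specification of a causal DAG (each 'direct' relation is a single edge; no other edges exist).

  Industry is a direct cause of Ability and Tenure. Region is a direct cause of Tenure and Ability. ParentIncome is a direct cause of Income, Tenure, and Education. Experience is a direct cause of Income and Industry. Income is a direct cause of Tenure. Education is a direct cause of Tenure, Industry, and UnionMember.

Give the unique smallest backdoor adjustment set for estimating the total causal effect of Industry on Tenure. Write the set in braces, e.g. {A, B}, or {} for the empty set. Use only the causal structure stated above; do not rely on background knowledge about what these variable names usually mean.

{Education, Experience}

Variables eligible for adjustment (non-descendants of Industry, excluding Industry and Tenure): {Education, Experience, Income, ParentIncome, Region, UnionMember}.
Backdoor paths from Industry to Tenure:
  P1: Industry <- Education <- ParentIncome -> Income -> Tenure
  P2: Industry <- Education <- ParentIncome -> Tenure
  P3: Industry <- Education -> Tenure
  P4: Industry <- Experience -> Income <- ParentIncome -> Education -> Tenure
  P5: Industry <- Experience -> Income <- ParentIncome -> Tenure
  P6: Industry <- Experience -> Income -> Tenure
The empty set is not sufficient: P1 (Industry <- Education <- ParentIncome -> Income -> Tenure) has no collider blocking it and no conditioned non-collider, so it is open.
Try {Education, Experience}:
  P1: blocked at chain node Education ∈ conditioning set.
  P2: blocked at chain node Education ∈ conditioning set.
  P3: blocked at fork node Education ∈ conditioning set.
  P4: blocked at fork node Experience ∈ conditioning set.
  P5: blocked at fork node Experience ∈ conditioning set.
  P6: blocked at fork node Experience ∈ conditioning set.
{Education, Experience} contains no descendant of Industry and blocks every backdoor path.
Every element of {Education, Experience} is needed (dropping Education leaves P1 open; dropping Experience leaves P6 open), so no proper subset is valid.
Among all size-2 subsets of the eligible variables, only {Education, Experience} blocks every backdoor path, so it is the unique smallest valid adjustment set.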